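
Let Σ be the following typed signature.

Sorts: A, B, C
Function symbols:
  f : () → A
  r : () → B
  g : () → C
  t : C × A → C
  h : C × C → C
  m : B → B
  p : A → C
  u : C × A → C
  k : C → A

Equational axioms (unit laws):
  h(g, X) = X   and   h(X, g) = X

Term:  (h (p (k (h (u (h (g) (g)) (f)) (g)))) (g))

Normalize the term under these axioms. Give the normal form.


normal form = (p (k (u (g) (f))))

1. (h (p (k (h (u (h (g) (g)) (f)) (g)))) (g))  →  (p (k (h (u (h (g) (g)) (f)) (g))))
2. (p (k (h (u (h (g) (g)) (f)) (g))))  →  (p (k (u (h (g) (g)) (f))))
3. (p (k (u (h (g) (g)) (f))))  →  (p (k (u (g) (f))))


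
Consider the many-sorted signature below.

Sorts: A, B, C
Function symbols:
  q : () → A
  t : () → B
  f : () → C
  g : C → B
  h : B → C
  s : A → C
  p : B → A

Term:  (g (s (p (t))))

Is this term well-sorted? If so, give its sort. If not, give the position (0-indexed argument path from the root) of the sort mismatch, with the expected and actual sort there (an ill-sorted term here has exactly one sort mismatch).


well-sorted; sort = B

      (t) : B
    (p (t)) : A
  (s (p (t))) : C
(g (s (p (t)))) : B


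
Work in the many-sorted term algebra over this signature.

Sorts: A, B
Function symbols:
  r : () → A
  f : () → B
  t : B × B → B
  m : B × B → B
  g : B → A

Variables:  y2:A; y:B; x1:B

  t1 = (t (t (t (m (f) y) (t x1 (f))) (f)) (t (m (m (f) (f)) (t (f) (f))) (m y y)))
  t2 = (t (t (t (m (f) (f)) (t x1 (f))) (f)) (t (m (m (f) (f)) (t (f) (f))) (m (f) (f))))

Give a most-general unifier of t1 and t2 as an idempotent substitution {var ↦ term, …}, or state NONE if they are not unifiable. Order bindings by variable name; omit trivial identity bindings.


{y ↦ (f)}


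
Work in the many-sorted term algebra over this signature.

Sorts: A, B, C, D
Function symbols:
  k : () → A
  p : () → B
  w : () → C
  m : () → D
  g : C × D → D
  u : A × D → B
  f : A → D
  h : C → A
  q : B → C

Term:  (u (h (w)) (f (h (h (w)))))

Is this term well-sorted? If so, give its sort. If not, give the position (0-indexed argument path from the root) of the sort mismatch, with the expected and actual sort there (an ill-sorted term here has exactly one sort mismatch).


    (w) : C
  (h (w)) : A
        (w) : C
      (h (w)) : A
    (h (h (w))) : ✗ arg 0 at [1, 0, 0] has sort A, expected C

ill-sorted at position [1, 0, 0]: expected C, got A


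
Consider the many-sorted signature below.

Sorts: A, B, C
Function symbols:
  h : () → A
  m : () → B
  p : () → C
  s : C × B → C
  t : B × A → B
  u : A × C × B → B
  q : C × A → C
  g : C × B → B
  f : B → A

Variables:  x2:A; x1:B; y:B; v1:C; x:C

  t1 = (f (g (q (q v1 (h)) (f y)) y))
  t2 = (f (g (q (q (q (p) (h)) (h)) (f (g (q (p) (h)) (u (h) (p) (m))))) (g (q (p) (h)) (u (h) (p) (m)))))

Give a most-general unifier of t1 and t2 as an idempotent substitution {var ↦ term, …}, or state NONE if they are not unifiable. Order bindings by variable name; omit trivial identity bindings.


{v1 ↦ (q (p) (h)), y ↦ (g (q (p) (h)) (u (h) (p) (m)))}


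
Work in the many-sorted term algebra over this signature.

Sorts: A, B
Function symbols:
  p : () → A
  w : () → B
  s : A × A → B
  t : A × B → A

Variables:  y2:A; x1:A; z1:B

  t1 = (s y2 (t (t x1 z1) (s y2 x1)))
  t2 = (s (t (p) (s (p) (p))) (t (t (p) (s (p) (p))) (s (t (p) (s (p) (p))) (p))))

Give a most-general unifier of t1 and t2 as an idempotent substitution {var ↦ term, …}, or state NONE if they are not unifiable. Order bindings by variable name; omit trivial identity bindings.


{x1 ↦ (p), y2 ↦ (t (p) (s (p) (p))), z1 ↦ (s (p) (p))}


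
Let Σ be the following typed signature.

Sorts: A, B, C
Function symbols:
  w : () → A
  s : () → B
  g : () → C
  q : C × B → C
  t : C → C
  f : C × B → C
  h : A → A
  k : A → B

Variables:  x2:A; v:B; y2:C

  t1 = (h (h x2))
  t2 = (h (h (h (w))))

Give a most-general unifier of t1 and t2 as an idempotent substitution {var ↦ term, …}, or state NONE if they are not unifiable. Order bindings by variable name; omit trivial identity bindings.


{x2 ↦ (h (w))}


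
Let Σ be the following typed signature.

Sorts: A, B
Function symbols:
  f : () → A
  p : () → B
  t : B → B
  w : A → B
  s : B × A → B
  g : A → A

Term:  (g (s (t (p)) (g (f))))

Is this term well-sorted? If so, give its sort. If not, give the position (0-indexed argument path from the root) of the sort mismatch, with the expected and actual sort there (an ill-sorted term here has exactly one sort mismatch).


      (p) : B
    (t (p)) : B
      (f) : A
    (g (f)) : A
  (s (t (p)) (g (f))) : B
(g (s (t (p)) (g (f)))) : ✗ arg 0 at [0] has sort B, expected A

ill-sorted at position [0]: expected A, got B


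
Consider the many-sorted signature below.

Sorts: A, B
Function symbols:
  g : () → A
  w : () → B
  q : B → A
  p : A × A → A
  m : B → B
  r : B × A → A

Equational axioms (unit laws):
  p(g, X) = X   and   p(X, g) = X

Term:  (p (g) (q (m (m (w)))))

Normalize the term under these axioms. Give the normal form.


normal form = (q (m (m (w))))

1. (p (g) (q (m (m (w)))))  →  (q (m (m (w))))


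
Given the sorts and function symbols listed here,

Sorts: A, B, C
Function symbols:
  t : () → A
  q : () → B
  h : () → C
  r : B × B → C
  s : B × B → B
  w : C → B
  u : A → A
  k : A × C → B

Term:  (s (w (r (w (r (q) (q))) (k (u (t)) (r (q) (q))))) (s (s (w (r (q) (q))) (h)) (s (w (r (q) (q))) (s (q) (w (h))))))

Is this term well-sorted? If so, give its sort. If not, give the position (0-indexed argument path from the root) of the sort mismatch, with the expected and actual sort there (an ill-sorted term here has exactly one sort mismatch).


          (q) : B
          (q) : B
        (r (q) (q)) : C
      (w (r (q) (q))) : B
          (t) : A
        (u (t)) : A
          (q) : B
          (q) : B
        (r (q) (q)) : C
      (k (u (t)) (r (q) (q))) : B
    (r (w (r (q) (q))) (k (u (t)) (r (q) (q)))) : C
  (w (r (w (r (q) (q))) (k (u (t)) (r (q) (q))))) : B
          (q) : B
          (q) : B
        (r (q) (q)) : C
      (w (r (q) (q))) : B
      (h) : C
    (s (w (r (q) (q))) (h)) : ✗ arg 1 at [1, 0, 1] has sort C, expected B
          (q) : B
          (q) : B
        (r (q) (q)) : C
      (w (r (q) (q))) : B
        (q) : B
          (h) : C
        (w (h)) : B
      (s (q) (w (h))) : B
    (s (w (r (q) (q))) (s (q) (w (h)))) : B

ill-sorted at position [1, 0, 1]: expected B, got C


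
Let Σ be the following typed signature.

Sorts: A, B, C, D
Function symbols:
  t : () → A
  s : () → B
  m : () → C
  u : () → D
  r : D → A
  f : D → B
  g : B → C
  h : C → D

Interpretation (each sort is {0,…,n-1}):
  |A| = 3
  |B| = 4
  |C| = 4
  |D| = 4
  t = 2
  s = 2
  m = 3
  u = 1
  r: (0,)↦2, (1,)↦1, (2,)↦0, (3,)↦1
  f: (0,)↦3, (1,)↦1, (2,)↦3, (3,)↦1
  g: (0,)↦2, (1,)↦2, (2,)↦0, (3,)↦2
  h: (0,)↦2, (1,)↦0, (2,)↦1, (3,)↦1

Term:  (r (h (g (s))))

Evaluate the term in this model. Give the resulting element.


value = 0

  s = 2
  (g (s)) = g(2,) = 0
  (h (g (s))) = h(0,) = 2
  (r (h (g (s)))) = r(2,) = 0


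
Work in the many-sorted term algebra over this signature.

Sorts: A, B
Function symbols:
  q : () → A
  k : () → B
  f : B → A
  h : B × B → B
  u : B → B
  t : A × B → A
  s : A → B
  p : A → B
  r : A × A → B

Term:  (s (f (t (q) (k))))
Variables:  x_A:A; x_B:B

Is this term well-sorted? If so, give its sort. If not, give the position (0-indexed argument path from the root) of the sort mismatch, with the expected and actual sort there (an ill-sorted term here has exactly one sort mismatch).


      (q) : A
      (k) : B
    (t (q) (k)) : A
  (f (t (q) (k))) : ✗ arg 0 at [0, 0] has sort A, expected B

ill-sorted at position [0, 0]: expected B, got A


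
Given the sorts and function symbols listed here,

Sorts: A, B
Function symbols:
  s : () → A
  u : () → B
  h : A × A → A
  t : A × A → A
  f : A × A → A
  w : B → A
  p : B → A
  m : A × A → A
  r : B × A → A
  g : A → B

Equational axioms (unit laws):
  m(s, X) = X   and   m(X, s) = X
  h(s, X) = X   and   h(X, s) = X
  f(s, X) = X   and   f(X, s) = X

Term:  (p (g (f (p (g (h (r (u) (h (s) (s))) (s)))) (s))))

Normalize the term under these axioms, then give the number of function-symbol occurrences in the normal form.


1. (p (g (f (p (g (h (r (u) (h (s) (s))) (s)))) (s))))  →  (p (g (p (g (h (r (u) (h (s) (s))) (s))))))
2. (p (g (p (g (h (r (u) (h (s) (s))) (s))))))  →  (p (g (p (g (r (u) (h (s) (s)))))))
3. (p (g (p (g (r (u) (h (s) (s)))))))  →  (p (g (p (g (r (u) (s))))))
normal form: (p (g (p (g (r (u) (s))))))

size = 7


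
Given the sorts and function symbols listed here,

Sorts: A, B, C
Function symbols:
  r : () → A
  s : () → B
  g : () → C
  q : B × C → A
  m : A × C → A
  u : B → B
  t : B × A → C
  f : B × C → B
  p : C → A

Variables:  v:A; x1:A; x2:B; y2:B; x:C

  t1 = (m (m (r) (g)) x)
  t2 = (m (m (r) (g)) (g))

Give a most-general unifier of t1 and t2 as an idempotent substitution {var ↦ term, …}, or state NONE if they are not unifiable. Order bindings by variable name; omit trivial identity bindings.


{x ↦ (g)}


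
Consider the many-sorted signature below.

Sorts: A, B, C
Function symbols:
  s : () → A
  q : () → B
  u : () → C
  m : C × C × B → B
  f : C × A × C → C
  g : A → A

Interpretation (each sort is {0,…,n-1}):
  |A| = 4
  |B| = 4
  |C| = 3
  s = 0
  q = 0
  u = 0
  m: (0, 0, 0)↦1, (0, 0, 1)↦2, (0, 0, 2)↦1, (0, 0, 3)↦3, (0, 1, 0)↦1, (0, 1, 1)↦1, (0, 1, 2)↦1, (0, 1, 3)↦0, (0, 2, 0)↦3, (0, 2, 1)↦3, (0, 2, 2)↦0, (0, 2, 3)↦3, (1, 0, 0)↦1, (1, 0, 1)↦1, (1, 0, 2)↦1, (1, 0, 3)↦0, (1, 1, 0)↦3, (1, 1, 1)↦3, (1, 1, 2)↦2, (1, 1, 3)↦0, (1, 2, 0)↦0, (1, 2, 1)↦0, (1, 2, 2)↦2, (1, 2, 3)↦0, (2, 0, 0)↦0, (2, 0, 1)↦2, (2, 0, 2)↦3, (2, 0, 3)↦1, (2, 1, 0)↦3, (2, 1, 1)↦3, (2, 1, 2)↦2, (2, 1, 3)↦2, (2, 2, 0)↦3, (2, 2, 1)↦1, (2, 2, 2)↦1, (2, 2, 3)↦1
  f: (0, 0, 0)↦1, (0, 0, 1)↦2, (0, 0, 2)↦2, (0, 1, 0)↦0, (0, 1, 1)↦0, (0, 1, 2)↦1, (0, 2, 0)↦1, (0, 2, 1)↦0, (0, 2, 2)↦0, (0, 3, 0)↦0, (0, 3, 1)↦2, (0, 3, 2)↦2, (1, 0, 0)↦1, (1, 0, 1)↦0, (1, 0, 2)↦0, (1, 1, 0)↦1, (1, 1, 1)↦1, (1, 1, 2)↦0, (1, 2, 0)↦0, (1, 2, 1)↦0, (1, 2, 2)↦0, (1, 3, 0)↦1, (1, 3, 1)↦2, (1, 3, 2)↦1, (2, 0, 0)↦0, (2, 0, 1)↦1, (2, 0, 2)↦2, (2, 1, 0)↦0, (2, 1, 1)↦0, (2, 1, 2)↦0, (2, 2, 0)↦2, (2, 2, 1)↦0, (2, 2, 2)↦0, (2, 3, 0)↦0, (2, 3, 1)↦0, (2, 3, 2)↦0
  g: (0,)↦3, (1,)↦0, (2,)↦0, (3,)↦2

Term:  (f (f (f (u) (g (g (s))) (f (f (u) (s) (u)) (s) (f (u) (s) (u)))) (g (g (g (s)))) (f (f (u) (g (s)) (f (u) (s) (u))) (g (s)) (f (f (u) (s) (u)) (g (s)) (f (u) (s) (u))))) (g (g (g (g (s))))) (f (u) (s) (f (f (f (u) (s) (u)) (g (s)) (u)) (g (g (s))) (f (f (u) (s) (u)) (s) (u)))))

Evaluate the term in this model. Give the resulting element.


value = 2

  u = 0
  s = 0
  (g (s)) = g(0,) = 3
  (g (g (s))) = g(3,) = 2
  u = 0
  s = 0
  u = 0
  (f (u) (s) (u)) = f(0, 0, 0) = 1
  s = 0
  u = 0
  s = 0
  u = 0
  (f (u) (s) (u)) = f(0, 0, 0) = 1
  (f (f (u) (s) (u)) (s) (f (u) (s) (u))) = f(1, 0, 1) = 0
  (f (u) (g (g (s))) (f (f (u) (s) (u)) (s) (f (u) (s) (u)))) = f(0, 2, 0) = 1
  s = 0
  (g (s)) = g(0,) = 3
  (g (g (s))) = g(3,) = 2
  (g (g (g (s)))) = g(2,) = 0
  u = 0
  s = 0
  (g (s)) = g(0,) = 3
  u = 0
  s = 0
  u = 0
  (f (u) (s) (u)) = f(0, 0, 0) = 1
  (f (u) (g (s)) (f (u) (s) (u))) = f(0, 3, 1) = 2
  s = 0
  (g (s)) = g(0,) = 3
  u = 0
  s = 0
  u = 0
  (f (u) (s) (u)) = f(0, 0, 0) = 1
  s = 0
  (g (s)) = g(0,) = 3
  u = 0
  s = 0
  u = 0
  (f (u) (s) (u)) = f(0, 0, 0) = 1
  (f (f (u) (s) (u)) (g (s)) (f (u) (s) (u))) = f(1, 3, 1) = 2
  (f (f (u) (g (s)) (f (u) (s) (u))) (g (s)) (f (f (u) (s) (u)) (g (s)) (f (u) (s) (u)))) = f(2, 3, 2) = 0
  (f (f (u) (g (g (s))) (f (f (u) (s) (u)) (s) (f (u) (s) (u)))) (g (g (g (s)))) (f (f (u) (g (s)) (f (u) (s) (u))) (g (s)) (f (f (u) (s) (u)) (g (s)) (f (u) (s) (u))))) = f(1, 0, 0) = 1
  s = 0
  (g (s)) = g(0,) = 3
  (g (g (s))) = g(3,) = 2
  (g (g (g (s)))) = g(2,) = 0
  (g (g (g (g (s))))) = g(0,) = 3
  u = 0
  s = 0
  u = 0
  s = 0
  u = 0
  (f (u) (s) (u)) = f(0, 0, 0) = 1
  s = 0
  (g (s)) = g(0,) = 3
  u = 0
  (f (f (u) (s) (u)) (g (s)) (u)) = f(1, 3, 0) = 1
  s = 0
  (g (s)) = g(0,) = 3
  (g (g (s))) = g(3,) = 2
  u = 0
  s = 0
  u = 0
  (f (u) (s) (u)) = f(0, 0, 0) = 1
  s = 0
  u = 0
  (f (f (u) (s) (u)) (s) (u)) = f(1, 0, 0) = 1
  (f (f (f (u) (s) (u)) (g (s)) (u)) (g (g (s))) (f (f (u) (s) (u)) (s) (u))) = f(1, 2, 1) = 0
  (f (u) (s) (f (f (f (u) (s) (u)) (g (s)) (u)) (g (g (s))) (f (f (u) (s) (u)) (s) (u)))) = f(0, 0, 0) = 1
  (f (f (f (u) (g (g (s))) (f (f (u) (s) (u)) (s) (f (u) (s) (u)))) (g (g (g (s)))) (f (f (u) (g (s)) (f (u) (s) (u))) (g (s)) (f (f (u) (s) (u)) (g (s)) (f (u) (s) (u))))) (g (g (g (g (s))))) (f (u) (s) (f (f (f (u) (s) (u)) (g (s)) (u)) (g (g (s))) (f (f (u) (s) (u)) (s) (u))))) = f(1, 3, 1) = 2


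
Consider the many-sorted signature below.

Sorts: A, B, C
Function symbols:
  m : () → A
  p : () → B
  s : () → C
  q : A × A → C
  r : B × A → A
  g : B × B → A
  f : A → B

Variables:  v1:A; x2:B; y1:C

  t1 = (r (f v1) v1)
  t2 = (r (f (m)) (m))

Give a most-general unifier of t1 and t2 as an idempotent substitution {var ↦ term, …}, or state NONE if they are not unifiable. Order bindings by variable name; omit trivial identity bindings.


{v1 ↦ (m)}


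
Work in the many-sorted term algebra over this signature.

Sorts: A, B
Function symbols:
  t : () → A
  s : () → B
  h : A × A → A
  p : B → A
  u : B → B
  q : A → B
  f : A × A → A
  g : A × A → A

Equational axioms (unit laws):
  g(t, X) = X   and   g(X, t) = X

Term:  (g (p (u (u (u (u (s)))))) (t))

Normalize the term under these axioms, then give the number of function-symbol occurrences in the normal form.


size = 6

1. (g (p (u (u (u (u (s)))))) (t))  →  (p (u (u (u (u (s))))))
normal form: (p (u (u (u (u (s))))))


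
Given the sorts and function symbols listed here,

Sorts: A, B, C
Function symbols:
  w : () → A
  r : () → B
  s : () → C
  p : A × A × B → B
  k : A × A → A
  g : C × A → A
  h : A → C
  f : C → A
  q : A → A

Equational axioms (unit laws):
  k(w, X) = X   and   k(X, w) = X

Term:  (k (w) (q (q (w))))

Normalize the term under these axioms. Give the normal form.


normal form = (q (q (w)))

1. (k (w) (q (q (w))))  →  (q (q (w)))


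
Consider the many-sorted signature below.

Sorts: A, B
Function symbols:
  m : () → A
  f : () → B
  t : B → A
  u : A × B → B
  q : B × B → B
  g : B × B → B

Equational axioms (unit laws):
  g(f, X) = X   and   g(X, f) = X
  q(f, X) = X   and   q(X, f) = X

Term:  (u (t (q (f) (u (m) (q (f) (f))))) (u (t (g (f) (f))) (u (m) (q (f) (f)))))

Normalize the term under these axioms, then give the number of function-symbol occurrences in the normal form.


1. (u (t (q (f) (u (m) (q (f) (f))))) (u (t (g (f) (f))) (u (m) (q (f) (f)))))  →  (u (t (u (m) (q (f) (f)))) (u (t (g (f) (f))) (u (m) (q (f) (f)))))
2. (u (t (u (m) (q (f) (f)))) (u (t (g (f) (f))) (u (m) (q (f) (f)))))  →  (u (t (u (m) (f))) (u (t (g (f) (f))) (u (m) (q (f) (f)))))
3. (u (t (u (m) (f))) (u (t (g (f) (f))) (u (m) (q (f) (f)))))  →  (u (t (u (m) (f))) (u (t (f)) (u (m) (q (f) (f)))))
4. (u (t (u (m) (f))) (u (t (f)) (u (m) (q (f) (f)))))  →  (u (t (u (m) (f))) (u (t (f)) (u (m) (f))))
normal form: (u (t (u (m) (f))) (u (t (f)) (u (m) (f))))

size = 11


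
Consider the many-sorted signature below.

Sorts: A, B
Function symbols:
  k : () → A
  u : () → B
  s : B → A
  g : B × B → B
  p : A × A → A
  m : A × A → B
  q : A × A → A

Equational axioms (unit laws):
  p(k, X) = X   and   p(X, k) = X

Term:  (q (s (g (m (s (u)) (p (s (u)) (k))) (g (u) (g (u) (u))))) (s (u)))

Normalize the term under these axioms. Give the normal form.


normal form = (q (s (g (m (s (u)) (s (u))) (g (u) (g (u) (u))))) (s (u)))

1. (q (s (g (m (s (u)) (p (s (u)) (k))) (g (u) (g (u) (u))))) (s (u)))  →  (q (s (g (m (s (u)) (s (u))) (g (u) (g (u) (u))))) (s (u)))


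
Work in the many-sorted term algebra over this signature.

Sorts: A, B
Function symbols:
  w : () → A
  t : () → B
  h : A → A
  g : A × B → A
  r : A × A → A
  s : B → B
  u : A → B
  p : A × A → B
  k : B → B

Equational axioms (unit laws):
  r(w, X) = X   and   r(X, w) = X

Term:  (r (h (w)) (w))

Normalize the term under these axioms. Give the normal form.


1. (r (h (w)) (w))  →  (h (w))

normal form = (h (w))


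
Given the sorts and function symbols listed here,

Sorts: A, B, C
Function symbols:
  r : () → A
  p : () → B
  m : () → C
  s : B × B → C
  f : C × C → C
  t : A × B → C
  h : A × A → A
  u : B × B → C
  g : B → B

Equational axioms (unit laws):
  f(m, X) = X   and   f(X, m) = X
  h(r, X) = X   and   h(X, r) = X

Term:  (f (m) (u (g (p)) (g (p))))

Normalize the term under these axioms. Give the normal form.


1. (f (m) (u (g (p)) (g (p))))  →  (u (g (p)) (g (p)))

normal form = (u (g (p)) (g (p)))


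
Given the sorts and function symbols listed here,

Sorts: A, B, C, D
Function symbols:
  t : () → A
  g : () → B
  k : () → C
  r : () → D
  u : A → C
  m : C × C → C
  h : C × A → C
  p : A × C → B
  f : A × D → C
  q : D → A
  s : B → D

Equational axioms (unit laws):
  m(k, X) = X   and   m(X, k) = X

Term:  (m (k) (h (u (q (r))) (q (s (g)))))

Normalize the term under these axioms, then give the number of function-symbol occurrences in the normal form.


1. (m (k) (h (u (q (r))) (q (s (g)))))  →  (h (u (q (r))) (q (s (g))))
normal form: (h (u (q (r))) (q (s (g))))

size = 7


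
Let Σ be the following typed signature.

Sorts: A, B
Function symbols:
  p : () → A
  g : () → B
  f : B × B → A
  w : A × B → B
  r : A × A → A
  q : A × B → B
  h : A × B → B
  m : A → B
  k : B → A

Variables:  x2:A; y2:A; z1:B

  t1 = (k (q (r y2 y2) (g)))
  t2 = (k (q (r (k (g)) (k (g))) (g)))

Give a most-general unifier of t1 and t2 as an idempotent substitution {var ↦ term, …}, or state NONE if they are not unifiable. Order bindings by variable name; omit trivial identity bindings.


{y2 ↦ (k (g))}


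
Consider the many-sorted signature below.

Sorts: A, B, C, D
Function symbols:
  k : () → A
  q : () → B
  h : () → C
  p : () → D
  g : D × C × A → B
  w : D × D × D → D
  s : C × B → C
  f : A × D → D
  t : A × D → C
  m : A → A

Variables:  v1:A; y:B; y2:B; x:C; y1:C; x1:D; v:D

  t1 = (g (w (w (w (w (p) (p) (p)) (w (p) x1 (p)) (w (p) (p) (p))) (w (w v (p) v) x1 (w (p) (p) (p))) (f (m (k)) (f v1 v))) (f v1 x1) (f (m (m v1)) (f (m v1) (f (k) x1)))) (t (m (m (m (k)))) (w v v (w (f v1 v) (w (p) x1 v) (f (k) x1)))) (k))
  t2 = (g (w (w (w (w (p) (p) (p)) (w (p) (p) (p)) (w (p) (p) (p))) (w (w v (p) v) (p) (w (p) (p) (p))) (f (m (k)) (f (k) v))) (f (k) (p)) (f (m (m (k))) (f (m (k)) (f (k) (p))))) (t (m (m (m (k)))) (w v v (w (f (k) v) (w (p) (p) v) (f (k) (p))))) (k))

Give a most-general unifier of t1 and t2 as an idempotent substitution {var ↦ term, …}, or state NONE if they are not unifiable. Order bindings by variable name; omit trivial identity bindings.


{v1 ↦ (k), x1 ↦ (p)}


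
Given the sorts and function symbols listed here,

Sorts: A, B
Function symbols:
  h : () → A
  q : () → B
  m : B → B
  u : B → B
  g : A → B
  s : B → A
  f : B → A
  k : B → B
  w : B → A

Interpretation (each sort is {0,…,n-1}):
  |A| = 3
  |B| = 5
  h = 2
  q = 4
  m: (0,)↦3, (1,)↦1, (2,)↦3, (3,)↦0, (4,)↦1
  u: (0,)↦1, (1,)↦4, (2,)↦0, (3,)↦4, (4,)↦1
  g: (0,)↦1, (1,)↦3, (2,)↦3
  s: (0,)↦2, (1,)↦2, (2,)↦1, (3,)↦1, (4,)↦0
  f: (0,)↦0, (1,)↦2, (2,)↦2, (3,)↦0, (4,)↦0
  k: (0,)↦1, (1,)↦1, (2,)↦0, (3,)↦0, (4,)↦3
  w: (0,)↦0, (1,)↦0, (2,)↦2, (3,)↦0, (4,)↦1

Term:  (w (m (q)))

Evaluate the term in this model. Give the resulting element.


  q = 4
  (m (q)) = m(4,) = 1
  (w (m (q))) = w(1,) = 0

value = 0


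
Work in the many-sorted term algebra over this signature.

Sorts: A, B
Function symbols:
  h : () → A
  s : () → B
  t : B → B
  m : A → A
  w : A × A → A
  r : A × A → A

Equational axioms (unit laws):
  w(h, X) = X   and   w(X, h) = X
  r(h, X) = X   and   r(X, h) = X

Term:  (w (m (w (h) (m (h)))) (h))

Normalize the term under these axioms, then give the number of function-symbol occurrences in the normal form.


size = 3

1. (w (m (w (h) (m (h)))) (h))  →  (m (w (h) (m (h))))
2. (m (w (h) (m (h))))  →  (m (m (h)))
normal form: (m (m (h)))


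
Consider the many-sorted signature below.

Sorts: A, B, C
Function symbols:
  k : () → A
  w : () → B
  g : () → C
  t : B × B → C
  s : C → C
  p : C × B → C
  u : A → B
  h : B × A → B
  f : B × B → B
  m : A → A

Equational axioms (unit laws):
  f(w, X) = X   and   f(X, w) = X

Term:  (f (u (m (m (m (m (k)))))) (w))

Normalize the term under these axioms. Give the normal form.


1. (f (u (m (m (m (m (k)))))) (w))  →  (u (m (m (m (m (k))))))

normal form = (u (m (m (m (m (k))))))


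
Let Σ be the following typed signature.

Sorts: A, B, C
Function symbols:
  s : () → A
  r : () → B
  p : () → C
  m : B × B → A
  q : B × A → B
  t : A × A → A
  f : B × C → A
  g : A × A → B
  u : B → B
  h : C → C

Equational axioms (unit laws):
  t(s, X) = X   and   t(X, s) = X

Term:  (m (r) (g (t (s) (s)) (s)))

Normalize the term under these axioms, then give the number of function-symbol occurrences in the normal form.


1. (m (r) (g (t (s) (s)) (s)))  →  (m (r) (g (s) (s)))
normal form: (m (r) (g (s) (s)))

size = 5


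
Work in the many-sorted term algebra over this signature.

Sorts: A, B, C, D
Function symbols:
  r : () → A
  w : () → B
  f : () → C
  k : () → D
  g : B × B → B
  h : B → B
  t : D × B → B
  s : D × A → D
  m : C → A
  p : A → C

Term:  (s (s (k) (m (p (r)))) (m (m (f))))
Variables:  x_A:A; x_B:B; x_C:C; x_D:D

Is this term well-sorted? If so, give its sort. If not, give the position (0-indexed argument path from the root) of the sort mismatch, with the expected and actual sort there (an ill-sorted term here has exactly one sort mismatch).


    (k) : D
        (r) : A
      (p (r)) : C
    (m (p (r))) : A
  (s (k) (m (p (r)))) : D
      (f) : C
    (m (f)) : A
  (m (m (f))) : ✗ arg 0 at [1, 0] has sort A, expected C

ill-sorted at position [1, 0]: expected C, got A


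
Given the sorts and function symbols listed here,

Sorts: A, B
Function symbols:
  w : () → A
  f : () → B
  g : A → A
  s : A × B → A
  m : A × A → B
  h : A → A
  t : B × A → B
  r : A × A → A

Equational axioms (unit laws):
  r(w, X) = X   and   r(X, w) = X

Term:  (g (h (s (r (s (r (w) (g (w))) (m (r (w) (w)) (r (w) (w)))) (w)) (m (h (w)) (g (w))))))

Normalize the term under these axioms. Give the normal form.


normal form = (g (h (s (s (g (w)) (m (w) (w))) (m (h (w)) (g (w))))))

1. (g (h (s (r (s (r (w) (g (w))) (m (r (w) (w)) (r (w) (w)))) (w)) (m (h (w)) (g (w))))))  →  (g (h (s (s (r (w) (g (w))) (m (r (w) (w)) (r (w) (w)))) (m (h (w)) (g (w))))))
2. (g (h (s (s (r (w) (g (w))) (m (r (w) (w)) (r (w) (w)))) (m (h (w)) (g (w))))))  →  (g (h (s (s (g (w)) (m (r (w) (w)) (r (w) (w)))) (m (h (w)) (g (w))))))
3. (g (h (s (s (g (w)) (m (r (w) (w)) (r (w) (w)))) (m (h (w)) (g (w))))))  →  (g (h (s (s (g (w)) (m (w) (r (w) (w)))) (m (h (w)) (g (w))))))
4. (g (h (s (s (g (w)) (m (w) (r (w) (w)))) (m (h (w)) (g (w))))))  →  (g (h (s (s (g (w)) (m (w) (w))) (m (h (w)) (g (w))))))


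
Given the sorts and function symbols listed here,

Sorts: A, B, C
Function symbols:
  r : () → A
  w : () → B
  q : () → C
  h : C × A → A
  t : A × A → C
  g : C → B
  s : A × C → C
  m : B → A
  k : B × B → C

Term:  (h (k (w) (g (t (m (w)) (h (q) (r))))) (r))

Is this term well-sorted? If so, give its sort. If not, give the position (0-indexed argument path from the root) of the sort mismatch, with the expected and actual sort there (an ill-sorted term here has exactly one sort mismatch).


well-sorted; sort = A

    (w) : B
          (w) : B
        (m (w)) : A
          (q) : C
          (r) : A
        (h (q) (r)) : A
      (t (m (w)) (h (q) (r))) : C
    (g (t (m (w)) (h (q) (r)))) : B
  (k (w) (g (t (m (w)) (h (q) (r))))) : C
  (r) : A
(h (k (w) (g (t (m (w)) (h (q) (r))))) (r)) : A


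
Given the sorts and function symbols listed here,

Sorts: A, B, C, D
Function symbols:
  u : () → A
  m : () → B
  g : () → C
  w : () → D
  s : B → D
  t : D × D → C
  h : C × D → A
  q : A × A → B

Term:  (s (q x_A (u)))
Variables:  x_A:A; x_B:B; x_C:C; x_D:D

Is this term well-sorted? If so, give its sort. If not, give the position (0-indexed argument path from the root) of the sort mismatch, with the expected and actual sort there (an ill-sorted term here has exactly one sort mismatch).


    x_A : A
    (u) : A
  (q x_A (u)) : B
(s (q x_A (u))) : D

well-sorted; sort = D


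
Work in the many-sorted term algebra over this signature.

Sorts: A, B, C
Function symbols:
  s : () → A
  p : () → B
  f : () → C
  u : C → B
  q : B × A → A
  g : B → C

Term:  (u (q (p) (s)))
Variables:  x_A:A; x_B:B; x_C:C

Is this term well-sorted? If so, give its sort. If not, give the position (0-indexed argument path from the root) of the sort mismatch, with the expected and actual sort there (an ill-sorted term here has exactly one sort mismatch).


ill-sorted at position [0]: expected C, got A

    (p) : B
    (s) : A
  (q (p) (s)) : A
(u (q (p) (s))) : ✗ arg 0 at [0] has sort A, expected C


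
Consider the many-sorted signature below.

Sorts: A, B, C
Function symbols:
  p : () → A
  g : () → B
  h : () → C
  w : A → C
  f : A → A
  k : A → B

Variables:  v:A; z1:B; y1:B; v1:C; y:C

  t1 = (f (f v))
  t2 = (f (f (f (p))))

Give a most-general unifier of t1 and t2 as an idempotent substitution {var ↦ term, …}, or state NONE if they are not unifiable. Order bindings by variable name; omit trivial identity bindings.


{v ↦ (f (p))}


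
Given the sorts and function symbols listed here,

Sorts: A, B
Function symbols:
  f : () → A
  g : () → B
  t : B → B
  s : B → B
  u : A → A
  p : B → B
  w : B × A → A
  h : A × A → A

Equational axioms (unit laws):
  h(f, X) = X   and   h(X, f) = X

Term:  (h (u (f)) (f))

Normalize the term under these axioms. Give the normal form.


normal form = (u (f))

1. (h (u (f)) (f))  →  (u (f))


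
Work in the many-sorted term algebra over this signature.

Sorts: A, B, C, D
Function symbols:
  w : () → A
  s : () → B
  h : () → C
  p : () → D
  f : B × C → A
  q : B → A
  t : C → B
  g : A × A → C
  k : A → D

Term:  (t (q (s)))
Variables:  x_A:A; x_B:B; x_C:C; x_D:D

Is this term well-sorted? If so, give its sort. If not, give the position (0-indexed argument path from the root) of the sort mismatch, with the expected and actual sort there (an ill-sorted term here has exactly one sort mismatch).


    (s) : B
  (q (s)) : A
(t (q (s))) : ✗ arg 0 at [0] has sort A, expected C

ill-sorted at position [0]: expected C, got A


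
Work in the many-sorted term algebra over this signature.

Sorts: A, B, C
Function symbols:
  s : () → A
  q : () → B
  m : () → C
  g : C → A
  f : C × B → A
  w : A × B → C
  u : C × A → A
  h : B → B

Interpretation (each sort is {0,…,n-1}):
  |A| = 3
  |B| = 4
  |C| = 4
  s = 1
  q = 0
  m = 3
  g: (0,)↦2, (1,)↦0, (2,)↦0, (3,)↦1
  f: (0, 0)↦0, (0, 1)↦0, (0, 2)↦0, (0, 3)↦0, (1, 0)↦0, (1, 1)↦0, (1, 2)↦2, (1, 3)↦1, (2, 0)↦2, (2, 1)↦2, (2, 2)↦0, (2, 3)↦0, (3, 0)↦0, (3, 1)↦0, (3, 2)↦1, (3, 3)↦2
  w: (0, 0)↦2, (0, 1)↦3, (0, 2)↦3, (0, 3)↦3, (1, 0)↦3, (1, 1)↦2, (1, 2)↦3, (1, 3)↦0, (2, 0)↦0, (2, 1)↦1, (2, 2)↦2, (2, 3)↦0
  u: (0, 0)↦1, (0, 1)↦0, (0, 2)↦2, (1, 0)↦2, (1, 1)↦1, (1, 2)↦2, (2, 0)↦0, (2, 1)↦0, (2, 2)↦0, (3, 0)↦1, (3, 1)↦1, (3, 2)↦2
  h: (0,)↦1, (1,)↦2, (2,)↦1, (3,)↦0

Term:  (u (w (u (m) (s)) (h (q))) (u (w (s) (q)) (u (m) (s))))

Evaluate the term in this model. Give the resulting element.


  m = 3
  s = 1
  (u (m) (s)) = u(3, 1) = 1
  q = 0
  (h (q)) = h(0,) = 1
  (w (u (m) (s)) (h (q))) = w(1, 1) = 2
  s = 1
  q = 0
  (w (s) (q)) = w(1, 0) = 3
  m = 3
  s = 1
  (u (m) (s)) = u(3, 1) = 1
  (u (w (s) (q)) (u (m) (s))) = u(3, 1) = 1
  (u (w (u (m) (s)) (h (q))) (u (w (s) (q)) (u (m) (s)))) = u(2, 1) = 0

value = 0


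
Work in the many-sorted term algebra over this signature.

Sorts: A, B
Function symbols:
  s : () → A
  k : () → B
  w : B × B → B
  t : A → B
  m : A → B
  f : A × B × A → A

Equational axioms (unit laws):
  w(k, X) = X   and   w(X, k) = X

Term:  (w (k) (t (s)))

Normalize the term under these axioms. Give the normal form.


1. (w (k) (t (s)))  →  (t (s))

normal form = (t (s))


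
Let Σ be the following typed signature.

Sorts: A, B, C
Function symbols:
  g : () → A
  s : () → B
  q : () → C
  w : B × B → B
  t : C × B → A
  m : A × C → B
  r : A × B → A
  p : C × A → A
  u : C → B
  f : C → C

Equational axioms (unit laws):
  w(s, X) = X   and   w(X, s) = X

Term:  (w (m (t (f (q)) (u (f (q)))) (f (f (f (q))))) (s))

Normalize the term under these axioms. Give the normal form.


1. (w (m (t (f (q)) (u (f (q)))) (f (f (f (q))))) (s))  →  (m (t (f (q)) (u (f (q)))) (f (f (f (q)))))

normal form = (m (t (f (q)) (u (f (q)))) (f (f (f (q)))))


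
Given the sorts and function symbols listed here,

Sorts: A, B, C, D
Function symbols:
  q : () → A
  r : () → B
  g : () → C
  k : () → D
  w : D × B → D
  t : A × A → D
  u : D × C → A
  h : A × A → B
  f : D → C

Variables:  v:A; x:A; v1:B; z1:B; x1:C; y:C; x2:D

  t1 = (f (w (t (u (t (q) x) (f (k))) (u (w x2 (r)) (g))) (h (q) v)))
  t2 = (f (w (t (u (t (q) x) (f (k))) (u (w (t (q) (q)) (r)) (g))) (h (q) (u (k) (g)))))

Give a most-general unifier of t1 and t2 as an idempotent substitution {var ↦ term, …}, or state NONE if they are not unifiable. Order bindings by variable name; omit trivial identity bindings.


{v ↦ (u (k) (g)), x2 ↦ (t (q) (q))}


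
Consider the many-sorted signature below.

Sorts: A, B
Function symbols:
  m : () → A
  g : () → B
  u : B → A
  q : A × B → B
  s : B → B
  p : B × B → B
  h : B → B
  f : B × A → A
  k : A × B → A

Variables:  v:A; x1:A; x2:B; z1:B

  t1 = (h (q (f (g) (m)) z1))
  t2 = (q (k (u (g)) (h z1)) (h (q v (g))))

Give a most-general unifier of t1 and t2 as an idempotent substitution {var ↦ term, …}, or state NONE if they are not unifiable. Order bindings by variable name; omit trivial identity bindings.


NONE (not unifiable)

head clash or occurs-check failure — not unifiable


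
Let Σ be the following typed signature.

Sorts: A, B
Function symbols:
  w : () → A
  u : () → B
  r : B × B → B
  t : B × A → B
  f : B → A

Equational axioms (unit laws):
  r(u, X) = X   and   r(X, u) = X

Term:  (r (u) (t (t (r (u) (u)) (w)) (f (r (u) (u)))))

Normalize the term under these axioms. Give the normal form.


normal form = (t (t (u) (w)) (f (u)))

1. (r (u) (t (t (r (u) (u)) (w)) (f (r (u) (u)))))  →  (t (t (r (u) (u)) (w)) (f (r (u) (u))))
2. (t (t (r (u) (u)) (w)) (f (r (u) (u))))  →  (t (t (u) (w)) (f (r (u) (u))))
3. (t (t (u) (w)) (f (r (u) (u))))  →  (t (t (u) (w)) (f (u)))


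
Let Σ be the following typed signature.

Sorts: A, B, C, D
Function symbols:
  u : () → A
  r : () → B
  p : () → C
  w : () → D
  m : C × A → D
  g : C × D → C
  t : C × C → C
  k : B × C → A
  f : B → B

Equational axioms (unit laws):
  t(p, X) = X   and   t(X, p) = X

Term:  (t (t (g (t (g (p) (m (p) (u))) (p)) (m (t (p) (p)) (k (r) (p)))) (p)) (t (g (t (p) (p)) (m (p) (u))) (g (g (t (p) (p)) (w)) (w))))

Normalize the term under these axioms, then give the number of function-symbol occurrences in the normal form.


1. (t (t (g (t (g (p) (m (p) (u))) (p)) (m (t (p) (p)) (k (r) (p)))) (p)) (t (g (t (p) (p)) (m (p) (u))) (g (g (t (p) (p)) (w)) (w))))  →  (t (g (t (g (p) (m (p) (u))) (p)) (m (t (p) (p)) (k (r) (p)))) (t (g (t (p) (p)) (m (p) (u))) (g (g (t (p) (p)) (w)) (w))))
2. (t (g (t (g (p) (m (p) (u))) (p)) (m (t (p) (p)) (k (r) (p)))) (t (g (t (p) (p)) (m (p) (u))) (g (g (t (p) (p)) (w)) (w))))  →  (t (g (g (p) (m (p) (u))) (m (t (p) (p)) (k (r) (p)))) (t (g (t (p) (p)) (m (p) (u))) (g (g (t (p) (p)) (w)) (w))))
3. (t (g (g (p) (m (p) (u))) (m (t (p) (p)) (k (r) (p)))) (t (g (t (p) (p)) (m (p) (u))) (g (g (t (p) (p)) (w)) (w))))  →  (t (g (g (p) (m (p) (u))) (m (p) (k (r) (p)))) (t (g (t (p) (p)) (m (p) (u))) (g (g (t (p) (p)) (w)) (w))))
4. (t (g (g (p) (m (p) (u))) (m (p) (k (r) (p)))) (t (g (t (p) (p)) (m (p) (u))) (g (g (t (p) (p)) (w)) (w))))  →  (t (g (g (p) (m (p) (u))) (m (p) (k (r) (p)))) (t (g (p) (m (p) (u))) (g (g (t (p) (p)) (w)) (w))))
5. (t (g (g (p) (m (p) (u))) (m (p) (k (r) (p)))) (t (g (p) (m (p) (u))) (g (g (t (p) (p)) (w)) (w))))  →  (t (g (g (p) (m (p) (u))) (m (p) (k (r) (p)))) (t (g (p) (m (p) (u))) (g (g (p) (w)) (w))))
normal form: (t (g (g (p) (m (p) (u))) (m (p) (k (r) (p)))) (t (g (p) (m (p) (u))) (g (g (p) (w)) (w))))

size = 23


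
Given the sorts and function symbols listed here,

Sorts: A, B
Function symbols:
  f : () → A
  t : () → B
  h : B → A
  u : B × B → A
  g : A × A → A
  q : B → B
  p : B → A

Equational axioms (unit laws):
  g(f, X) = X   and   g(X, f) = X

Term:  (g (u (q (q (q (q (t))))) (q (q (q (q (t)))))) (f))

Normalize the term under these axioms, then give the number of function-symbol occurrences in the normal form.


1. (g (u (q (q (q (q (t))))) (q (q (q (q (t)))))) (f))  →  (u (q (q (q (q (t))))) (q (q (q (q (t))))))
normal form: (u (q (q (q (q (t))))) (q (q (q (q (t))))))

size = 11


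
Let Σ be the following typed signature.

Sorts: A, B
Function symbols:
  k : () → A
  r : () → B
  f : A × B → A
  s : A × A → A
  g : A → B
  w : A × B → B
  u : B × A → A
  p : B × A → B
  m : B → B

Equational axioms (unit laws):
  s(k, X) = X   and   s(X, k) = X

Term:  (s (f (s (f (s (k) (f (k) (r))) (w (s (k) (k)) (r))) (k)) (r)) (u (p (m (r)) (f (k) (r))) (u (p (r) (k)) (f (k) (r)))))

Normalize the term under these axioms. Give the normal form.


normal form = (s (f (f (f (k) (r)) (w (k) (r))) (r)) (u (p (m (r)) (f (k) (r))) (u (p (r) (k)) (f (k) (r)))))

1. (s (f (s (f (s (k) (f (k) (r))) (w (s (k) (k)) (r))) (k)) (r)) (u (p (m (r)) (f (k) (r))) (u (p (r) (k)) (f (k) (r)))))  →  (s (f (f (s (k) (f (k) (r))) (w (s (k) (k)) (r))) (r)) (u (p (m (r)) (f (k) (r))) (u (p (r) (k)) (f (k) (r)))))
2. (s (f (f (s (k) (f (k) (r))) (w (s (k) (k)) (r))) (r)) (u (p (m (r)) (f (k) (r))) (u (p (r) (k)) (f (k) (r)))))  →  (s (f (f (f (k) (r)) (w (s (k) (k)) (r))) (r)) (u (p (m (r)) (f (k) (r))) (u (p (r) (k)) (f (k) (r)))))
3. (s (f (f (f (k) (r)) (w (s (k) (k)) (r))) (r)) (u (p (m (r)) (f (k) (r))) (u (p (r) (k)) (f (k) (r)))))  →  (s (f (f (f (k) (r)) (w (k) (r))) (r)) (u (p (m (r)) (f (k) (r))) (u (p (r) (k)) (f (k) (r)))))


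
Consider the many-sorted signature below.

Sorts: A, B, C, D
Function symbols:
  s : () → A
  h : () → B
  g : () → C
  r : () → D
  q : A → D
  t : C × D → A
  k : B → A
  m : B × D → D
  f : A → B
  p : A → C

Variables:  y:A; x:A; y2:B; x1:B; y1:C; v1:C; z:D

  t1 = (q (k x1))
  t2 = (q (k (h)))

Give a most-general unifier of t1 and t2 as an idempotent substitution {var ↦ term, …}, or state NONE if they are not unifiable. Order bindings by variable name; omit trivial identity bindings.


{x1 ↦ (h)}


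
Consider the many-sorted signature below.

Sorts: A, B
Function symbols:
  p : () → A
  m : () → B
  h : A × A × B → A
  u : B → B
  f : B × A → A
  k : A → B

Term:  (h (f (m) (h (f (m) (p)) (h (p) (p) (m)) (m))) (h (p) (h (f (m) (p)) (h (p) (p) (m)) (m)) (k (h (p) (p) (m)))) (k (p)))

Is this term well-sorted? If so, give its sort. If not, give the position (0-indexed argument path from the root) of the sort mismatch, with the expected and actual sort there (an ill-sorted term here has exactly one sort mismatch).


well-sorted; sort = A

    (m) : B
        (m) : B
        (p) : A
      (f (m) (p)) : A
        (p) : A
        (p) : A
        (m) : B
      (h (p) (p) (m)) : A
      (m) : B
    (h (f (m) (p)) (h (p) (p) (m)) (m)) : A
  (f (m) (h (f (m) (p)) (h (p) (p) (m)) (m))) : A
    (p) : A
        (m) : B
        (p) : A
      (f (m) (p)) : A
        (p) : A
        (p) : A
        (m) : B
      (h (p) (p) (m)) : A
      (m) : B
    (h (f (m) (p)) (h (p) (p) (m)) (m)) : A
        (p) : A
        (p) : A
        (m) : B
      (h (p) (p) (m)) : A
    (k (h (p) (p) (m))) : B
  (h (p) (h (f (m) (p)) (h (p) (p) (m)) (m)) (k (h (p) (p) (m)))) : A
    (p) : A
  (k (p)) : B
(h (f (m) (h (f (m) (p)) (h (p) (p) (m)) (m))) (h (p) (h (f (m) (p)) (h (p) (p) (m)) (m)) (k (h (p) (p) (m)))) (k (p))) : A


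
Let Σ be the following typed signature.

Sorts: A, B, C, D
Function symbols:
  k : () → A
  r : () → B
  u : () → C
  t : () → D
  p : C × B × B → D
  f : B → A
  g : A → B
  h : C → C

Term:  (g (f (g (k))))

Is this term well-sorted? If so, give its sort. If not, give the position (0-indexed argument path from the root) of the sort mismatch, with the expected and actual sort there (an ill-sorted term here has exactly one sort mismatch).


well-sorted; sort = B

      (k) : A
    (g (k)) : B
  (f (g (k))) : A
(g (f (g (k)))) : B


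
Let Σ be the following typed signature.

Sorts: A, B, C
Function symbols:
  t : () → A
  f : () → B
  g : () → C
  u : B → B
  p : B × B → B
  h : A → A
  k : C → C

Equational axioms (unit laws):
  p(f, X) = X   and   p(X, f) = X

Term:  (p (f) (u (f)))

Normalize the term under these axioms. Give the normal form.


1. (p (f) (u (f)))  →  (u (f))

normal form = (u (f))


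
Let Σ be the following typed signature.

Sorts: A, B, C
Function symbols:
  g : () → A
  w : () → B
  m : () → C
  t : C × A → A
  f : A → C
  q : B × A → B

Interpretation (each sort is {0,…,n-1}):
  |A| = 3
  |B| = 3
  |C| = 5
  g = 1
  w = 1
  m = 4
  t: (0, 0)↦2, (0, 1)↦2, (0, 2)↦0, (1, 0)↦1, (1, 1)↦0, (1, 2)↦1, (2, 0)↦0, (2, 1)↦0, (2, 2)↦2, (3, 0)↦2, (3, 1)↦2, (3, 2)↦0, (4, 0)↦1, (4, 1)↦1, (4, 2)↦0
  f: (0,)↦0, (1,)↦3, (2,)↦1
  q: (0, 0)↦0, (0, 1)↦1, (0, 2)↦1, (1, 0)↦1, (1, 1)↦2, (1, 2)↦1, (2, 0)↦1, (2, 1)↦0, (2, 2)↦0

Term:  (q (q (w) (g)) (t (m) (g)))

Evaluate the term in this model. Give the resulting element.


value = 0

  w = 1
  g = 1
  (q (w) (g)) = q(1, 1) = 2
  m = 4
  g = 1
  (t (m) (g)) = t(4, 1) = 1
  (q (q (w) (g)) (t (m) (g))) = q(2, 1) = 0


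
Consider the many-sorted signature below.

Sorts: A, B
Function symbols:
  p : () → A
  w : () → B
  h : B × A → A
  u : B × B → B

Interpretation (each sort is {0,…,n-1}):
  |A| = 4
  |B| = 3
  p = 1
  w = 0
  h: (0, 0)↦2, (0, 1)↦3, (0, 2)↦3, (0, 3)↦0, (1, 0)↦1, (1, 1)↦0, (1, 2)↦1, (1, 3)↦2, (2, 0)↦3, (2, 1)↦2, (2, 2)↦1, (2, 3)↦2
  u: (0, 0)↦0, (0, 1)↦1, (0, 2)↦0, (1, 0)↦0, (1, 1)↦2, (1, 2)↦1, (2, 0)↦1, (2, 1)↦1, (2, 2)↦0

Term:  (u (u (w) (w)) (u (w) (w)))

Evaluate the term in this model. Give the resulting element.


value = 0

  w = 0
  w = 0
  (u (w) (w)) = u(0, 0) = 0
  w = 0
  w = 0
  (u (w) (w)) = u(0, 0) = 0
  (u (u (w) (w)) (u (w) (w))) = u(0, 0) = 0


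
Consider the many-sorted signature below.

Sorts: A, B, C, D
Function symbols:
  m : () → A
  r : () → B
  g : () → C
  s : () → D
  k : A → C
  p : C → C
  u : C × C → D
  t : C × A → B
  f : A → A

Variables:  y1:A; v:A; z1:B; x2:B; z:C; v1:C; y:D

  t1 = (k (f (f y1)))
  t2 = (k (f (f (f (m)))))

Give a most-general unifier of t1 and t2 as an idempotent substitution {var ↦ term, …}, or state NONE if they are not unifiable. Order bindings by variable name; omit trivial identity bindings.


{y1 ↦ (f (m))}
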